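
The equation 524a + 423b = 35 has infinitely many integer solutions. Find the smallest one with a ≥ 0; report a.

gcd(524, 423):
  524 = 1*423 + 101
  423 = 4*101 + 19
  101 = 5*19 + 6
  19 = 3*6 + 1
  6 = 6*1
so gcd(524, 423) = 1.
1 divides 35, so solutions exist.
Back-substitute for Bézout coefficients:
  1 = 19 - 3*6
  ... = 524*(-67) + 423*(83)
Scale by 35/1 = 35: (a₀, b₀) = (-2345, 2905).
General solution: a = -2345 + 423t, b = 2905 - 524t for integer t.
a ≥ 0: smallest is -2345 mod 423 = 193 (at t = 6), with b = -239.

193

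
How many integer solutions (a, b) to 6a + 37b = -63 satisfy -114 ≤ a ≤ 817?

25

gcd(37, 6) = 1.
By Bézout, 6·(-6) + 37·(1) = 1.
Particular solution: (8, -3).
General solution: a = 8 + 37t, b = -3 - 6t for integer t.
-114 ≤ 8 + 37t ≤ 817 gives t ∈ [-3, 21], which is 25 values.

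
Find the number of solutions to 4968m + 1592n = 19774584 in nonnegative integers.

20

gcd(4968, 1592) = 8  (4968 = 3·1592 + 192, 1592 = 8·192 + 56, 192 = 3·56 + 24, 56 = 2·24 + 8, 24 = 3·8).
Back-substituting, 4968·(-58) + 1592·(181) = 8.
Scale by 2471823: one solution is (-143365734, 447399963). Reduce m mod 199: (35, 12312).
General: m = 35 + 199t, n = 12312 - 621t.
m ≥ 0 ⇒ t ≥ 0; n ≥ 0 ⇒ t ≤ 19. So t ∈ [0, 19]: 20 solutions.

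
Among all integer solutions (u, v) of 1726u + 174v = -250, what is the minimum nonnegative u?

gcd(1726, 174) = 2.
2 divides -250, so solutions exist.
By Bézout, 1726*(-25) + 174*(248) = 2.
Scale by -250/2 = -125: (u₀, v₀) = (3125, -31000).
General solution: u = 3125 + 87t, v = -31000 - 863t for integer t.
u ≥ 0: smallest is 3125 mod 87 = 80 (at t = -35), with v = -795.

80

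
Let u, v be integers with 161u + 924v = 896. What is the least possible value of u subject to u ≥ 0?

gcd(924, 161):
  924 = 5*161 + 119
  161 = 1*119 + 42
  119 = 2*42 + 35
  42 = 1*35 + 7
  35 = 5*7
so gcd(924, 161) = 7.
7 divides 896, so solutions exist.
Back-substitute for Bézout coefficients:
  7 = 42 - 1*35
  ... = 161*(23) + 924*(-4)
Scale by 896/7 = 128: (u₀, v₀) = (2944, -512).
General solution: u = 2944 + 132t, v = -512 - 23t for integer t.
u ≥ 0: smallest is 2944 mod 132 = 40 (at t = -22), with v = -6.

40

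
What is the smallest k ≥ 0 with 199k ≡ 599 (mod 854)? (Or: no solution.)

209

gcd(854, 199) = 1  (854 = 4×199 + 58, 199 = 3×58 + 25, 58 = 2×25 + 8, 25 = 3×8 + 1, 8 = 8×1).
1 divides 599, so solutions exist.
Back-substituting, 199×(103) + 854×(-24) = 1.
So 199×(103) ≡ 1 (mod 854); multiply by 599: k ≡ 61697 (mod 854).
Smallest nonnegative: k = 61697 mod 854 = 209.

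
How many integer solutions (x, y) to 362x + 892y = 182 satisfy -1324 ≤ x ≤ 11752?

gcd(892, 362):
  892 = 2*362 + 168
  362 = 2*168 + 26
  168 = 6*26 + 12
  26 = 2*12 + 2
  12 = 6*2
so gcd(892, 362) = 2.
Back-substitute for Bézout coefficients:
  2 = 26 - 2*12
  ... = 362*(69) + 892*(-28)
Scale by 91: particular solution (6279, -2548); reduce x mod 446: (35, -14).
General solution: x = 35 + 446t, y = -14 - 181t for integer t.
-1324 ≤ 35 + 446t ≤ 11752 gives t ∈ [-3, 26], which is 30 values.

30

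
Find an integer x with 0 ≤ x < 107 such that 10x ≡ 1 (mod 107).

gcd(107, 10) = 1.
By Bézout, 10·(-32) + 107·(3) = 1.
So 10·-32 ≡ 1 (mod 107), and -32 mod 107 = 75.

75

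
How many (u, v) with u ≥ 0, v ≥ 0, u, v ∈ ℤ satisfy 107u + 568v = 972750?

16

gcd(568, 107) = 1  (568 = 5*107 + 33, 107 = 3*33 + 8, 33 = 4*8 + 1, 8 = 8*1).
Back-substituting, 107*(-69) + 568*(13) = 1.
Scale by 972750: one solution is (-67119750, 12645750). Reduce u mod 568: (242, 1667).
General: u = 242 + 568t, v = 1667 - 107t.
u ≥ 0 ⇒ t ≥ 0; v ≥ 0 ⇒ t ≤ 15. So t ∈ [0, 15]: 16 solutions.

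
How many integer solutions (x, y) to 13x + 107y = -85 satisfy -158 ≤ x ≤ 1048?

12

gcd(107, 13):
  107 = 8*13 + 3
  13 = 4*3 + 1
  3 = 3*1
so gcd(107, 13) = 1.
Back-substitute for Bézout coefficients:
  1 = 13 - 4*3
  ... = 13*(33) + 107*(-4)
Scale by -85: particular solution (-2805, 340); reduce x mod 107: (84, -11).
General solution: x = 84 + 107t, y = -11 - 13t for integer t.
-158 ≤ 84 + 107t ≤ 1048 gives t ∈ [-2, 9], which is 12 values.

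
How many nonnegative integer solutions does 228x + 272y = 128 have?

0

gcd(272, 228) = 4  (272 = 1·228 + 44, 228 = 5·44 + 8, 44 = 5·8 + 4, 8 = 2·4).
Back-substituting, 228·(-31) + 272·(26) = 4.
Scale by 32: one solution is (-992, 832). Reduce x mod 68: (28, -23).
General: x = 28 + 68t, y = -23 - 57t.
x ≥ 0 ⇒ t ≥ 0; y ≥ 0 ⇒ t ≤ -1. So t ∈ [0, -1]: 0 solutions.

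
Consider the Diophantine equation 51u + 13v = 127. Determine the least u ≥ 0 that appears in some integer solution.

gcd(51, 13):
  51 = 3×13 + 12
  13 = 1×12 + 1
  12 = 12×1
so gcd(51, 13) = 1.
1 divides 127, so solutions exist.
Back-substitute for Bézout coefficients:
  1 = 13 - 1×12
  ... = 51×(-1) + 13×(4)
Scale by 127/1 = 127: (u₀, v₀) = (-127, 508).
General solution: u = -127 + 13t, v = 508 - 51t for integer t.
u ≥ 0: smallest is -127 mod 13 = 3 (at t = 10), with v = -2.

3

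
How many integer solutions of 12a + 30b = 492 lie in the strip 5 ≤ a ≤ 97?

19

gcd(30, 12) = 6  (30 = 2×12 + 6, 12 = 2×6).
Back-substituting, 12×(-2) + 30×(1) = 6.
Scale by 82: particular solution (-164, 82); reduce a mod 5: (1, 16).
General solution: a = 1 + 5t, b = 16 - 2t for integer t.
5 ≤ 1 + 5t ≤ 97 gives t ∈ [1, 19], which is 19 values.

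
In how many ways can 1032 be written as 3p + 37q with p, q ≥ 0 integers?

10

gcd(37, 3) = 1  (37 = 12*3 + 1, 3 = 3*1).
Back-substituting, 3*(-12) + 37*(1) = 1.
Scale by 1032: one solution is (-12384, 1032). Reduce p mod 37: (11, 27).
General: p = 11 + 37t, q = 27 - 3t.
p ≥ 0 ⇒ t ≥ 0; q ≥ 0 ⇒ t ≤ 9. So t ∈ [0, 9]: 10 solutions.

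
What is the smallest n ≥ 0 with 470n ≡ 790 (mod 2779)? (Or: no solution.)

gcd(2779, 470) = 1.
1 divides 790, so solutions exist.
By Bézout, 470·(-881) + 2779·(149) = 1.
So 470·(-881) ≡ 1 (mod 2779); multiply by 790: n ≡ -695990 (mod 2779).
Smallest nonnegative: n = -695990 mod 2779 = 1539.

1539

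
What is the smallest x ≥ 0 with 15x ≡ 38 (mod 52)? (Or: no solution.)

gcd(52, 15) = 1  (52 = 3*15 + 7, 15 = 2*7 + 1, 7 = 7*1).
1 divides 38, so solutions exist.
Back-substituting, 15*(7) + 52*(-2) = 1.
So 15*(7) ≡ 1 (mod 52); multiply by 38: x ≡ 266 (mod 52).
Smallest nonnegative: x = 266 mod 52 = 6.

6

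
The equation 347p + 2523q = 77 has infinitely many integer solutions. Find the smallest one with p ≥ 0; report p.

880

gcd(2523, 347) = 1  (2523 = 7*347 + 94, 347 = 3*94 + 65, 94 = 1*65 + 29, 65 = 2*29 + 7, 29 = 4*7 + 1, 7 = 7*1).
1 divides 77, so solutions exist.
Back-substituting, 347*(-349) + 2523*(48) = 1.
Scale by 77/1 = 77: (p₀, q₀) = (-26873, 3696).
General solution: p = -26873 + 2523t, q = 3696 - 347t for integer t.
p ≥ 0: smallest is -26873 mod 2523 = 880 (at t = 11), with q = -121.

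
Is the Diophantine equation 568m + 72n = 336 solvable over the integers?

gcd(568, 72) = 8  (568 = 7·72 + 64, 72 = 1·64 + 8, 64 = 8·8).
8 divides 336, so integer solutions exist.

yes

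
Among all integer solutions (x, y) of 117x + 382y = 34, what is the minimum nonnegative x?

46

gcd(382, 117):
  382 = 3·117 + 31
  117 = 3·31 + 24
  31 = 1·24 + 7
  24 = 3·7 + 3
  7 = 2·3 + 1
  3 = 3·1
so gcd(382, 117) = 1.
1 divides 34, so solutions exist.
Back-substitute for Bézout coefficients:
  1 = 7 - 2·3
  ... = 117·(-111) + 382·(34)
Scale by 34/1 = 34: (x₀, y₀) = (-3774, 1156).
General solution: x = -3774 + 382t, y = 1156 - 117t for integer t.
x ≥ 0: smallest is -3774 mod 382 = 46 (at t = 10), with y = -14.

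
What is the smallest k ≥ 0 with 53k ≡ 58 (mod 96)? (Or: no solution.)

50

gcd(96, 53):
  96 = 1·53 + 43
  53 = 1·43 + 10
  43 = 4·10 + 3
  10 = 3·3 + 1
  3 = 3·1
so gcd(96, 53) = 1.
1 divides 58, so solutions exist.
Back-substitute for Bézout coefficients:
  1 = 10 - 3·3
  ... = 53·(29) + 96·(-16)
So 53·(29) ≡ 1 (mod 96); multiply by 58: k ≡ 1682 (mod 96).
Smallest nonnegative: k = 1682 mod 96 = 50.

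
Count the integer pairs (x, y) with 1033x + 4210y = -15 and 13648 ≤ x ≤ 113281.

24

gcd(4210, 1033) = 1  (4210 = 4×1033 + 78, 1033 = 13×78 + 19, 78 = 4×19 + 2, 19 = 9×2 + 1, 2 = 2×1).
Back-substituting, 1033×(1997) + 4210×(-490) = 1.
Scale by -15: particular solution (-29955, 7350); reduce x mod 4210: (3725, -914).
General solution: x = 3725 + 4210t, y = -914 - 1033t for integer t.
13648 ≤ 3725 + 4210t ≤ 113281 gives t ∈ [3, 26], which is 24 values.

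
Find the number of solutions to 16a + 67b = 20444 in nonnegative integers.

gcd(67, 16) = 1.
By Bézout, 16×(21) + 67×(-5) = 1.
One solution: (55, 292).
General: a = 55 + 67t, b = 292 - 16t.
a ≥ 0 ⇒ t ≥ 0; b ≥ 0 ⇒ t ≤ 18. So t ∈ [0, 18]: 19 solutions.

19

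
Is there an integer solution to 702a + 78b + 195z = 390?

gcd(702, 78) = 78.
gcd(78, 195) = 39.
39 divides 390, so integer solutions exist.

yes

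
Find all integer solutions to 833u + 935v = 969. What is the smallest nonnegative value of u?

gcd(935, 833) = 17.
17 divides 969, so solutions exist.
By Bézout, 833×(9) + 935×(-8) = 17.
Scale by 969/17 = 57: (u₀, v₀) = (513, -456).
General solution: u = 513 + 55t, v = -456 - 49t for integer t.
u ≥ 0: smallest is 513 mod 55 = 18 (at t = -9), with v = -15.

18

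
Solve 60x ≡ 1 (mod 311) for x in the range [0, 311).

254

gcd(311, 60) = 1.
By Bézout, 60·(-57) + 311·(11) = 1.
So 60·-57 ≡ 1 (mod 311), and -57 mod 311 = 254.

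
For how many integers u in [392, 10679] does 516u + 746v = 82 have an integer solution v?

gcd(746, 516):
  746 = 1·516 + 230
  516 = 2·230 + 56
  230 = 4·56 + 6
  56 = 9·6 + 2
  6 = 3·2
so gcd(746, 516) = 2.
Back-substitute for Bézout coefficients:
  2 = 56 - 9·6
  ... = 516·(120) + 746·(-83)
Scale by 41: particular solution (4920, -3403); reduce u mod 373: (71, -49).
General solution: u = 71 + 373t, v = -49 - 258t for integer t.
392 ≤ 71 + 373t ≤ 10679 gives t ∈ [1, 28], which is 28 values.

28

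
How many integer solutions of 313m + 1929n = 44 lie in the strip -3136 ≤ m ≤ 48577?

27

gcd(1929, 313) = 1.
By Bézout, 313*(832) + 1929*(-135) = 1.
Particular solution: (1886, -306).
General solution: m = 1886 + 1929t, n = -306 - 313t for integer t.
-3136 ≤ 1886 + 1929t ≤ 48577 gives t ∈ [-2, 24], which is 27 values.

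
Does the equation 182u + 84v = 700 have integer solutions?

yes

gcd(182, 84):
  182 = 2×84 + 14
  84 = 6×14
so gcd(182, 84) = 14.
14 divides 700, so integer solutions exist.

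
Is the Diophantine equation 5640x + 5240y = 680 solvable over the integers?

gcd(5640, 5240) = 40  (5640 = 1×5240 + 400, 5240 = 13×400 + 40, 400 = 10×40).
40 divides 680, so integer solutions exist.

yes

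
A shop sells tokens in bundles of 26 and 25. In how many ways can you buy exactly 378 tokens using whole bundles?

1

Need nonnegative integers with 26j + 25k = 378.
gcd(26, 25) = 1, and 26·(1) + 25·(-1) = 1.
So (j₀, k₀) = (378, -378); general j = 378 + 25t, k = -378 - 26t.
j ≥ 0 ⇒ t ≥ -15; k ≥ 0 ⇒ t ≤ -15. That's 1 value of t.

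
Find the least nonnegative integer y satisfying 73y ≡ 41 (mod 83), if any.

54

gcd(83, 73) = 1.
1 divides 41, so solutions exist.
By Bézout, 73*(-25) + 83*(22) = 1.
So 73*(-25) ≡ 1 (mod 83); multiply by 41: y ≡ -1025 (mod 83).
Smallest nonnegative: y = -1025 mod 83 = 54.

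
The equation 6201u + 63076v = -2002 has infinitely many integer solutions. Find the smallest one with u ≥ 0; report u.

gcd(63076, 6201):
  63076 = 10*6201 + 1066
  6201 = 5*1066 + 871
  1066 = 1*871 + 195
  871 = 4*195 + 91
  195 = 2*91 + 13
  91 = 7*13
so gcd(63076, 6201) = 13.
13 divides -2002, so solutions exist.
Back-substitute for Bézout coefficients:
  13 = 195 - 2*91
  ... = 6201*(-651) + 63076*(64)
Scale by -2002/13 = -154: (u₀, v₀) = (100254, -9856).
General solution: u = 100254 + 4852t, v = -9856 - 477t for integer t.
u ≥ 0: smallest is 100254 mod 4852 = 3214 (at t = -20), with v = -316.

3214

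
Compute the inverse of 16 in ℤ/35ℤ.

gcd(35, 16):
  35 = 2*16 + 3
  16 = 5*3 + 1
  3 = 3*1
so gcd(35, 16) = 1.
Back-substitute for Bézout coefficients:
  1 = 16 - 5*3
  ... = 16*(11) + 35*(-5)
So 16*11 ≡ 1 (mod 35), and 11 mod 35 = 11.

11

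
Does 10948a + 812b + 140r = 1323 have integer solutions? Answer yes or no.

gcd(10948, 812) = 28  (10948 = 13*812 + 392, 812 = 2*392 + 28, 392 = 14*28).
gcd(28, 140) = 28.
28 does not divide 1323 (remainder 7), so no integer solutions.

no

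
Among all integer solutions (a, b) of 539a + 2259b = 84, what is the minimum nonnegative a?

1203

gcd(2259, 539) = 1  (2259 = 4·539 + 103, 539 = 5·103 + 24, 103 = 4·24 + 7, 24 = 3·7 + 3, 7 = 2·3 + 1, 3 = 3·1).
1 divides 84, so solutions exist.
Back-substituting, 539·(-658) + 2259·(157) = 1.
Scale by 84/1 = 84: (a₀, b₀) = (-55272, 13188).
General solution: a = -55272 + 2259t, b = 13188 - 539t for integer t.
a ≥ 0: smallest is -55272 mod 2259 = 1203 (at t = 25), with b = -287.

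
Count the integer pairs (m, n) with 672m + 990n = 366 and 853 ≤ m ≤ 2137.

gcd(990, 672):
  990 = 1*672 + 318
  672 = 2*318 + 36
  318 = 8*36 + 30
  36 = 1*30 + 6
  30 = 5*6
so gcd(990, 672) = 6.
Back-substitute for Bézout coefficients:
  6 = 36 - 1*30
  ... = 672*(28) + 990*(-19)
Scale by 61: particular solution (1708, -1159); reduce m mod 165: (58, -39).
General solution: m = 58 + 165t, n = -39 - 112t for integer t.
853 ≤ 58 + 165t ≤ 2137 gives t ∈ [5, 12], which is 8 values.

8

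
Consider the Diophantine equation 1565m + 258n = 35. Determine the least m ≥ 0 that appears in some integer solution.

gcd(1565, 258):
  1565 = 6×258 + 17
  258 = 15×17 + 3
  17 = 5×3 + 2
  3 = 1×2 + 1
  2 = 2×1
so gcd(1565, 258) = 1.
1 divides 35, so solutions exist.
Back-substitute for Bézout coefficients:
  1 = 3 - 1×2
  ... = 1565×(-91) + 258×(552)
Scale by 35/1 = 35: (m₀, n₀) = (-3185, 19320).
General solution: m = -3185 + 258t, n = 19320 - 1565t for integer t.
m ≥ 0: smallest is -3185 mod 258 = 169 (at t = 13), with n = -1025.

169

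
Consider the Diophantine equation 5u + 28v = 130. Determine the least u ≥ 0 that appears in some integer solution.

26

gcd(28, 5) = 1.
1 divides 130, so solutions exist.
By Bézout, 5·(-11) + 28·(2) = 1.
Scale by 130/1 = 130: (u₀, v₀) = (-1430, 260).
General solution: u = -1430 + 28t, v = 260 - 5t for integer t.
u ≥ 0: smallest is -1430 mod 28 = 26 (at t = 52), with v = 0.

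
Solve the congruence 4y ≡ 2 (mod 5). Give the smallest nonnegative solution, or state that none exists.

3

gcd(5, 4) = 1.
1 divides 2, so solutions exist.
By Bézout, 4·(-1) + 5·(1) = 1.
So 4·(-1) ≡ 1 (mod 5); multiply by 2: y ≡ -2 (mod 5).
Smallest nonnegative: y = -2 mod 5 = 3.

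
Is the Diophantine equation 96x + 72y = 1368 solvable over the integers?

gcd(96, 72) = 24.
24 divides 1368, so integer solutions exist.

yes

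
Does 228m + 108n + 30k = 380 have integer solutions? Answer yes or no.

no

gcd(228, 108):
  228 = 2×108 + 12
  108 = 9×12
so gcd(228, 108) = 12.
gcd(12, 30) = 6.
6 does not divide 380 (remainder 2), so no integer solutions.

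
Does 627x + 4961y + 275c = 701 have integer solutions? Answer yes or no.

gcd(4961, 627) = 11  (4961 = 7×627 + 572, 627 = 1×572 + 55, 572 = 10×55 + 22, 55 = 2×22 + 11, 22 = 2×11).
gcd(11, 275) = 11.
11 does not divide 701 (remainder 8), so no integer solutions.

no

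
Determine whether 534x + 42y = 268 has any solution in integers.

no

gcd(534, 42) = 6  (534 = 12×42 + 30, 42 = 1×30 + 12, 30 = 2×12 + 6, 12 = 2×6).
6 does not divide 268 (remainder 4), so no integer solutions.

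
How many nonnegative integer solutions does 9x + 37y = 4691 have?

14

gcd(37, 9) = 1  (37 = 4·9 + 1, 9 = 9·1).
Back-substituting, 9·(-4) + 37·(1) = 1.
Scale by 4691: one solution is (-18764, 4691). Reduce x mod 37: (32, 119).
General: x = 32 + 37t, y = 119 - 9t.
x ≥ 0 ⇒ t ≥ 0; y ≥ 0 ⇒ t ≤ 13. So t ∈ [0, 13]: 14 solutions.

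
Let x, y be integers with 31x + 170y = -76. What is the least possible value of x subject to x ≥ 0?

gcd(170, 31) = 1.
1 divides -76, so solutions exist.
By Bézout, 31×(11) + 170×(-2) = 1.
Scale by -76/1 = -76: (x₀, y₀) = (-836, 152).
General solution: x = -836 + 170t, y = 152 - 31t for integer t.
x ≥ 0: smallest is -836 mod 170 = 14 (at t = 5), with y = -3.

14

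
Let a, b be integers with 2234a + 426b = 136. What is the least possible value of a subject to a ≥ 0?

gcd(2234, 426) = 2  (2234 = 5×426 + 104, 426 = 4×104 + 10, 104 = 10×10 + 4, 10 = 2×4 + 2, 4 = 2×2).
2 divides 136, so solutions exist.
Back-substituting, 2234×(-86) + 426×(451) = 2.
Scale by 136/2 = 68: (a₀, b₀) = (-5848, 30668).
General solution: a = -5848 + 213t, b = 30668 - 1117t for integer t.
a ≥ 0: smallest is -5848 mod 213 = 116 (at t = 28), with b = -608.

116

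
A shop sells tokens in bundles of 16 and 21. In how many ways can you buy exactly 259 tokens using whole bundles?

Need nonnegative integers with 16j + 21k = 259.
gcd(16, 21) = 1, and 16·(4) + 21·(-3) = 1.
So (j₀, k₀) = (1036, -777); general j = 1036 + 21t, k = -777 - 16t.
j ≥ 0 ⇒ t ≥ -49; k ≥ 0 ⇒ t ≤ -49. That's 1 value of t.

1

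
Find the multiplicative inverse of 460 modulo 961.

750

gcd(961, 460) = 1.
By Bézout, 460×(-211) + 961×(101) = 1.
So 460×-211 ≡ 1 (mod 961), and -211 mod 961 = 750.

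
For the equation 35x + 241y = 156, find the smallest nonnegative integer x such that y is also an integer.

gcd(241, 35) = 1  (241 = 6·35 + 31, 35 = 1·31 + 4, 31 = 7·4 + 3, 4 = 1·3 + 1, 3 = 3·1).
1 divides 156, so solutions exist.
Back-substituting, 35·(62) + 241·(-9) = 1.
Scale by 156/1 = 156: (x₀, y₀) = (9672, -1404).
General solution: x = 9672 + 241t, y = -1404 - 35t for integer t.
x ≥ 0: smallest is 9672 mod 241 = 32 (at t = -40), with y = -4.

32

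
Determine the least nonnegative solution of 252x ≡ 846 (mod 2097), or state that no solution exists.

gcd(2097, 252):
  2097 = 8×252 + 81
  252 = 3×81 + 9
  81 = 9×9
so gcd(2097, 252) = 9.
9 divides 846, so solutions exist.
Back-substitute for Bézout coefficients:
  9 = 252 - 3×81
  ... = 252×(25) + 2097×(-3)
So 252×(25) ≡ 9 (mod 2097); multiply by 94: x ≡ 2350 (mod 233).
Smallest nonnegative: x = 2350 mod 233 = 20.

20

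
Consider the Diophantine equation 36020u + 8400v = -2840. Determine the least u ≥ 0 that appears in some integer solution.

398

gcd(36020, 8400) = 20.
20 divides -2840, so solutions exist.
By Bézout, 36020×(-59) + 8400×(253) = 20.
Scale by -2840/20 = -142: (u₀, v₀) = (8378, -35926).
General solution: u = 8378 + 420t, v = -35926 - 1801t for integer t.
u ≥ 0: smallest is 8378 mod 420 = 398 (at t = -19), with v = -1707.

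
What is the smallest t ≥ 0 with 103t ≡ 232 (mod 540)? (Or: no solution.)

gcd(540, 103) = 1  (540 = 5*103 + 25, 103 = 4*25 + 3, 25 = 8*3 + 1, 3 = 3*1).
1 divides 232, so solutions exist.
Back-substituting, 103*(-173) + 540*(33) = 1.
So 103*(-173) ≡ 1 (mod 540); multiply by 232: t ≡ -40136 (mod 540).
Smallest nonnegative: t = -40136 mod 540 = 364.

364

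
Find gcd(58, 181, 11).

1

gcd(181, 58) = 1.
gcd(1, 11) = 1.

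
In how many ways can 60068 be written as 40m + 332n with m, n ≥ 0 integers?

18

gcd(332, 40):
  332 = 8·40 + 12
  40 = 3·12 + 4
  12 = 3·4
so gcd(332, 40) = 4.
Back-substitute for Bézout coefficients:
  4 = 40 - 3·12
  ... = 40·(25) + 332·(-3)
Scale by 15017: one solution is (375425, -45051). Reduce m mod 83: (16, 179).
General: m = 16 + 83t, n = 179 - 10t.
m ≥ 0 ⇒ t ≥ 0; n ≥ 0 ⇒ t ≤ 17. So t ∈ [0, 17]: 18 solutions.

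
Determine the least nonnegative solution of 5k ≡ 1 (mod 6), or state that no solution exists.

gcd(6, 5) = 1  (6 = 1*5 + 1, 5 = 5*1).
1 divides 1, so solutions exist.
Back-substituting, 5*(-1) + 6*(1) = 1.
So 5*(-1) ≡ 1 (mod 6); multiply by 1: k ≡ -1 (mod 6).
Smallest nonnegative: k = -1 mod 6 = 5.

5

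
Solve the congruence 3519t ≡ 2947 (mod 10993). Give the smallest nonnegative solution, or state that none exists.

gcd(10993, 3519):
  10993 = 3·3519 + 436
  3519 = 8·436 + 31
  436 = 14·31 + 2
  31 = 15·2 + 1
  2 = 2·1
so gcd(10993, 3519) = 1.
1 divides 2947, so solutions exist.
Back-substitute for Bézout coefficients:
  1 = 31 - 15·2
  ... = 3519·(5320) + 10993·(-1703)
So 3519·(5320) ≡ 1 (mod 10993); multiply by 2947: t ≡ 15678040 (mod 10993).
Smallest nonnegative: t = 15678040 mod 10993 = 2022.

2022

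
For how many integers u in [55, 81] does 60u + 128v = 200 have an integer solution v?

1

gcd(128, 60) = 4  (128 = 2*60 + 8, 60 = 7*8 + 4, 8 = 2*4).
Back-substituting, 60*(15) + 128*(-7) = 4.
Scale by 50: particular solution (750, -350); reduce u mod 32: (14, -5).
General solution: u = 14 + 32t, v = -5 - 15t for integer t.
55 ≤ 14 + 32t ≤ 81 gives t ∈ [2, 2], which is 1 value.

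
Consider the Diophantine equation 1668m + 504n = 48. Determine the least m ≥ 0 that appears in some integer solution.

gcd(1668, 504):
  1668 = 3·504 + 156
  504 = 3·156 + 36
  156 = 4·36 + 12
  36 = 3·12
so gcd(1668, 504) = 12.
12 divides 48, so solutions exist.
Back-substitute for Bézout coefficients:
  12 = 156 - 4·36
  ... = 1668·(13) + 504·(-43)
Scale by 48/12 = 4: (m₀, n₀) = (52, -172).
General solution: m = 52 + 42t, n = -172 - 139t for integer t.
m ≥ 0: smallest is 52 mod 42 = 10 (at t = -1), with n = -33.

10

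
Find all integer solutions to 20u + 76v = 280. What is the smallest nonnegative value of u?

14

gcd(76, 20) = 4  (76 = 3·20 + 16, 20 = 1·16 + 4, 16 = 4·4).
4 divides 280, so solutions exist.
Back-substituting, 20·(4) + 76·(-1) = 4.
Scale by 280/4 = 70: (u₀, v₀) = (280, -70).
General solution: u = 280 + 19t, v = -70 - 5t for integer t.
u ≥ 0: smallest is 280 mod 19 = 14 (at t = -14), with v = 0.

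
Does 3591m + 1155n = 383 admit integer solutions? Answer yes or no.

gcd(3591, 1155) = 21  (3591 = 3·1155 + 126, 1155 = 9·126 + 21, 126 = 6·21).
21 does not divide 383 (remainder 5), so no integer solutions.

no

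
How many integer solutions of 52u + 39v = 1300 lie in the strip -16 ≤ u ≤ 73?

gcd(52, 39):
  52 = 1×39 + 13
  39 = 3×13
so gcd(52, 39) = 13.
Back-substitute for Bézout coefficients:
  13 = 52 - 1×39
  ... = 52×(1) + 39×(-1)
Scale by 100: particular solution (100, -100); reduce u mod 3: (1, 32).
General solution: u = 1 + 3t, v = 32 - 4t for integer t.
-16 ≤ 1 + 3t ≤ 73 gives t ∈ [-5, 24], which is 30 values.

30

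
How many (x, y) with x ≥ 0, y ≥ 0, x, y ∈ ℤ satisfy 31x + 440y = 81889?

6

gcd(440, 31) = 1.
By Bézout, 31×(71) + 440×(-5) = 1.
One solution: (399, 158).
General: x = 399 + 440t, y = 158 - 31t.
x ≥ 0 ⇒ t ≥ 0; y ≥ 0 ⇒ t ≤ 5. So t ∈ [0, 5]: 6 solutions.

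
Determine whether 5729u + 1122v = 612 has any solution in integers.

gcd(5729, 1122) = 17  (5729 = 5*1122 + 119, 1122 = 9*119 + 51, 119 = 2*51 + 17, 51 = 3*17).
17 divides 612, so integer solutions exist.

yes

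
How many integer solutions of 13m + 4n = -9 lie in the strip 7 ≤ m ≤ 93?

22

gcd(13, 4):
  13 = 3·4 + 1
  4 = 4·1
so gcd(13, 4) = 1.
Back-substitute for Bézout coefficients:
  1 = 13 - 3·4
  ... = 13·(1) + 4·(-3)
Scale by -9: particular solution (-9, 27); reduce m mod 4: (3, -12).
General solution: m = 3 + 4t, n = -12 - 13t for integer t.
7 ≤ 3 + 4t ≤ 93 gives t ∈ [1, 22], which is 22 values.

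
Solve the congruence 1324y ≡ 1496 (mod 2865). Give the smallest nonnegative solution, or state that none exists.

884

gcd(2865, 1324) = 1  (2865 = 2×1324 + 217, 1324 = 6×217 + 22, 217 = 9×22 + 19, 22 = 1×19 + 3, 19 = 6×3 + 1, 3 = 3×1).
1 divides 1496, so solutions exist.
Back-substituting, 1324×(-911) + 2865×(421) = 1.
So 1324×(-911) ≡ 1 (mod 2865); multiply by 1496: y ≡ -1362856 (mod 2865).
Smallest nonnegative: y = -1362856 mod 2865 = 884.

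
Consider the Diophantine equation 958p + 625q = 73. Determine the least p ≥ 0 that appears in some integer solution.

gcd(958, 625):
  958 = 1*625 + 333
  625 = 1*333 + 292
  333 = 1*292 + 41
  292 = 7*41 + 5
  41 = 8*5 + 1
  5 = 5*1
so gcd(958, 625) = 1.
1 divides 73, so solutions exist.
Back-substitute for Bézout coefficients:
  1 = 41 - 8*5
  ... = 958*(122) + 625*(-187)
Scale by 73/1 = 73: (p₀, q₀) = (8906, -13651).
General solution: p = 8906 + 625t, q = -13651 - 958t for integer t.
p ≥ 0: smallest is 8906 mod 625 = 156 (at t = -14), with q = -239.

156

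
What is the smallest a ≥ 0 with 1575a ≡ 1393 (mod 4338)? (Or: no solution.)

gcd(4338, 1575):
  4338 = 2*1575 + 1188
  1575 = 1*1188 + 387
  1188 = 3*387 + 27
  387 = 14*27 + 9
  27 = 3*9
so gcd(4338, 1575) = 9.
9 does not divide 1393, so the congruence has no solution.

no solution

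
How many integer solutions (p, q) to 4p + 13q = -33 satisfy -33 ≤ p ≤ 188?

17

gcd(13, 4) = 1  (13 = 3×4 + 1, 4 = 4×1).
Back-substituting, 4×(-3) + 13×(1) = 1.
Scale by -33: particular solution (99, -33); reduce p mod 13: (8, -5).
General solution: p = 8 + 13t, q = -5 - 4t for integer t.
-33 ≤ 8 + 13t ≤ 188 gives t ∈ [-3, 13], which is 17 values.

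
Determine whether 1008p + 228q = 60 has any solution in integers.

yes

gcd(1008, 228):
  1008 = 4·228 + 96
  228 = 2·96 + 36
  96 = 2·36 + 24
  36 = 1·24 + 12
  24 = 2·12
so gcd(1008, 228) = 12.
12 divides 60, so integer solutions exist.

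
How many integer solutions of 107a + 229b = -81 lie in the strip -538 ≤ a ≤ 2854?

15

gcd(229, 107) = 1.
By Bézout, 107·(-107) + 229·(50) = 1.
Particular solution: (194, -91).
General solution: a = 194 + 229t, b = -91 - 107t for integer t.
-538 ≤ 194 + 229t ≤ 2854 gives t ∈ [-3, 11], which is 15 values.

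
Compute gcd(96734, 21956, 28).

2

gcd(96734, 21956) = 22.
gcd(22, 28) = 2.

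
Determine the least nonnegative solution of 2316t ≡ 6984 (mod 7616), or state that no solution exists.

gcd(7616, 2316) = 4  (7616 = 3*2316 + 668, 2316 = 3*668 + 312, 668 = 2*312 + 44, 312 = 7*44 + 4, 44 = 11*4).
4 divides 6984, so solutions exist.
Back-substituting, 2316*(171) + 7616*(-52) = 4.
So 2316*(171) ≡ 4 (mod 7616); multiply by 1746: t ≡ 298566 (mod 1904).
Smallest nonnegative: t = 298566 mod 1904 = 1542.

1542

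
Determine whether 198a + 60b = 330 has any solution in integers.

gcd(198, 60):
  198 = 3×60 + 18
  60 = 3×18 + 6
  18 = 3×6
so gcd(198, 60) = 6.
6 divides 330, so integer solutions exist.

yes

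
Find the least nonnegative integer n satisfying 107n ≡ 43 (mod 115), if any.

9

gcd(115, 107) = 1  (115 = 1·107 + 8, 107 = 13·8 + 3, 8 = 2·3 + 2, 3 = 1·2 + 1, 2 = 2·1).
1 divides 43, so solutions exist.
Back-substituting, 107·(43) + 115·(-40) = 1.
So 107·(43) ≡ 1 (mod 115); multiply by 43: n ≡ 1849 (mod 115).
Smallest nonnegative: n = 1849 mod 115 = 9.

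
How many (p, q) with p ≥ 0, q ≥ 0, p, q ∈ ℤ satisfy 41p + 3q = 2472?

gcd(41, 3) = 1.
By Bézout, 41×(-1) + 3×(14) = 1.
One solution: (0, 824).
General: p = 0 + 3t, q = 824 - 41t.
p ≥ 0 ⇒ t ≥ 0; q ≥ 0 ⇒ t ≤ 20. So t ∈ [0, 20]: 21 solutions.

21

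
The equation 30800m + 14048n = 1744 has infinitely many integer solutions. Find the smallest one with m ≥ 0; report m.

gcd(30800, 14048):
  30800 = 2*14048 + 2704
  14048 = 5*2704 + 528
  2704 = 5*528 + 64
  528 = 8*64 + 16
  64 = 4*16
so gcd(30800, 14048) = 16.
16 divides 1744, so solutions exist.
Back-substitute for Bézout coefficients:
  16 = 528 - 8*64
  ... = 30800*(-213) + 14048*(467)
Scale by 1744/16 = 109: (m₀, n₀) = (-23217, 50903).
General solution: m = -23217 + 878t, n = 50903 - 1925t for integer t.
m ≥ 0: smallest is -23217 mod 878 = 489 (at t = 27), with n = -1072.

489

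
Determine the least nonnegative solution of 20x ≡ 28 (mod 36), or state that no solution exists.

5

gcd(36, 20):
  36 = 1·20 + 16
  20 = 1·16 + 4
  16 = 4·4
so gcd(36, 20) = 4.
4 divides 28, so solutions exist.
Back-substitute for Bézout coefficients:
  4 = 20 - 1·16
  ... = 20·(2) + 36·(-1)
So 20·(2) ≡ 4 (mod 36); multiply by 7: x ≡ 14 (mod 9).
Smallest nonnegative: x = 14 mod 9 = 5.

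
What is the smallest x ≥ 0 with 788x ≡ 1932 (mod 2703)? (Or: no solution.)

1155

gcd(2703, 788) = 1.
1 divides 1932, so solutions exist.
By Bézout, 788×(-1204) + 2703×(351) = 1.
So 788×(-1204) ≡ 1 (mod 2703); multiply by 1932: x ≡ -2326128 (mod 2703).
Smallest nonnegative: x = -2326128 mod 2703 = 1155.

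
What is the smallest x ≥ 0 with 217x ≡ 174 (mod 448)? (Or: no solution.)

gcd(448, 217):
  448 = 2×217 + 14
  217 = 15×14 + 7
  14 = 2×7
so gcd(448, 217) = 7.
7 does not divide 174, so the congruence has no solution.

no solution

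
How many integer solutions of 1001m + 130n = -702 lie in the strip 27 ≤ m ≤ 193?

17

gcd(1001, 130) = 13  (1001 = 7×130 + 91, 130 = 1×91 + 39, 91 = 2×39 + 13, 39 = 3×13).
Back-substituting, 1001×(3) + 130×(-23) = 13.
Scale by -54: particular solution (-162, 1242); reduce m mod 10: (8, -67).
General solution: m = 8 + 10t, n = -67 - 77t for integer t.
27 ≤ 8 + 10t ≤ 193 gives t ∈ [2, 18], which is 17 values.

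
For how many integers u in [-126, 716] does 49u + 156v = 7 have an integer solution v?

6

gcd(156, 49):
  156 = 3*49 + 9
  49 = 5*9 + 4
  9 = 2*4 + 1
  4 = 4*1
so gcd(156, 49) = 1.
Back-substitute for Bézout coefficients:
  1 = 9 - 2*4
  ... = 49*(-35) + 156*(11)
Scale by 7: particular solution (-245, 77); reduce u mod 156: (67, -21).
General solution: u = 67 + 156t, v = -21 - 49t for integer t.
-126 ≤ 67 + 156t ≤ 716 gives t ∈ [-1, 4], which is 6 values.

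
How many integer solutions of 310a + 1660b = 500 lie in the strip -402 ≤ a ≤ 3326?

gcd(1660, 310) = 10.
By Bézout, 310×(75) + 1660×(-14) = 10.
Particular solution: (98, -18).
General solution: a = 98 + 166t, b = -18 - 31t for integer t.
-402 ≤ 98 + 166t ≤ 3326 gives t ∈ [-3, 19], which is 23 values.

23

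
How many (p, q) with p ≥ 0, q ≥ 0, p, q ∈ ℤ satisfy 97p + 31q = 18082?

6

gcd(97, 31) = 1  (97 = 3×31 + 4, 31 = 7×4 + 3, 4 = 1×3 + 1, 3 = 3×1).
Back-substituting, 97×(8) + 31×(-25) = 1.
Scale by 18082: one solution is (144656, -452050). Reduce p mod 31: (10, 552).
General: p = 10 + 31t, q = 552 - 97t.
p ≥ 0 ⇒ t ≥ 0; q ≥ 0 ⇒ t ≤ 5. So t ∈ [0, 5]: 6 solutions.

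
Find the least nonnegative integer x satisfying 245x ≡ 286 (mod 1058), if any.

338

gcd(1058, 245) = 1  (1058 = 4·245 + 78, 245 = 3·78 + 11, 78 = 7·11 + 1, 11 = 11·1).
1 divides 286, so solutions exist.
Back-substituting, 245·(-95) + 1058·(22) = 1.
So 245·(-95) ≡ 1 (mod 1058); multiply by 286: x ≡ -27170 (mod 1058).
Smallest nonnegative: x = -27170 mod 1058 = 338.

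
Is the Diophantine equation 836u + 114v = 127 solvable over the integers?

gcd(836, 114) = 38  (836 = 7×114 + 38, 114 = 3×38).
38 does not divide 127 (remainder 13), so no integer solutions.

no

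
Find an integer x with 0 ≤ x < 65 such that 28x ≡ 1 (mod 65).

gcd(65, 28):
  65 = 2×28 + 9
  28 = 3×9 + 1
  9 = 9×1
so gcd(65, 28) = 1.
Back-substitute for Bézout coefficients:
  1 = 28 - 3×9
  ... = 28×(7) + 65×(-3)
So 28×7 ≡ 1 (mod 65), and 7 mod 65 = 7.

7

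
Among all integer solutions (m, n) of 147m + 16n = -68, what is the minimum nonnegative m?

gcd(147, 16):
  147 = 9×16 + 3
  16 = 5×3 + 1
  3 = 3×1
so gcd(147, 16) = 1.
1 divides -68, so solutions exist.
Back-substitute for Bézout coefficients:
  1 = 16 - 5×3
  ... = 147×(-5) + 16×(46)
Scale by -68/1 = -68: (m₀, n₀) = (340, -3128).
General solution: m = 340 + 16t, n = -3128 - 147t for integer t.
m ≥ 0: smallest is 340 mod 16 = 4 (at t = -21), with n = -41.

4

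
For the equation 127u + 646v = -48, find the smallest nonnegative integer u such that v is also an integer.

gcd(646, 127) = 1  (646 = 5*127 + 11, 127 = 11*11 + 6, 11 = 1*6 + 5, 6 = 1*5 + 1, 5 = 5*1).
1 divides -48, so solutions exist.
Back-substituting, 127*(117) + 646*(-23) = 1.
Scale by -48/1 = -48: (u₀, v₀) = (-5616, 1104).
General solution: u = -5616 + 646t, v = 1104 - 127t for integer t.
u ≥ 0: smallest is -5616 mod 646 = 198 (at t = 9), with v = -39.

198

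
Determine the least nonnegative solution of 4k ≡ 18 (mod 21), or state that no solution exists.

15

gcd(21, 4):
  21 = 5·4 + 1
  4 = 4·1
so gcd(21, 4) = 1.
1 divides 18, so solutions exist.
Back-substitute for Bézout coefficients:
  1 = 21 - 5·4
  ... = 4·(-5) + 21·(1)
So 4·(-5) ≡ 1 (mod 21); multiply by 18: k ≡ -90 (mod 21).
Smallest nonnegative: k = -90 mod 21 = 15.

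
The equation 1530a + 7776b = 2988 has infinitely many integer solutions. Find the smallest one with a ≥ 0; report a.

190

gcd(7776, 1530) = 18  (7776 = 5×1530 + 126, 1530 = 12×126 + 18, 126 = 7×18).
18 divides 2988, so solutions exist.
Back-substituting, 1530×(61) + 7776×(-12) = 18.
Scale by 2988/18 = 166: (a₀, b₀) = (10126, -1992).
General solution: a = 10126 + 432t, b = -1992 - 85t for integer t.
a ≥ 0: smallest is 10126 mod 432 = 190 (at t = -23), with b = -37.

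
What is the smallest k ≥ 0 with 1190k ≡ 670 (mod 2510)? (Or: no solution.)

gcd(2510, 1190):
  2510 = 2*1190 + 130
  1190 = 9*130 + 20
  130 = 6*20 + 10
  20 = 2*10
so gcd(2510, 1190) = 10.
10 divides 670, so solutions exist.
Back-substitute for Bézout coefficients:
  10 = 130 - 6*20
  ... = 1190*(-116) + 2510*(55)
So 1190*(-116) ≡ 10 (mod 2510); multiply by 67: k ≡ -7772 (mod 251).
Smallest nonnegative: k = -7772 mod 251 = 9.

9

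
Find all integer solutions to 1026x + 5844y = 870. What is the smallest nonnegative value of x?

gcd(5844, 1026):
  5844 = 5*1026 + 714
  1026 = 1*714 + 312
  714 = 2*312 + 90
  312 = 3*90 + 42
  90 = 2*42 + 6
  42 = 7*6
so gcd(5844, 1026) = 6.
6 divides 870, so solutions exist.
Back-substitute for Bézout coefficients:
  6 = 90 - 2*42
  ... = 1026*(-131) + 5844*(23)
Scale by 870/6 = 145: (x₀, y₀) = (-18995, 3335).
General solution: x = -18995 + 974t, y = 3335 - 171t for integer t.
x ≥ 0: smallest is -18995 mod 974 = 485 (at t = 20), with y = -85.

485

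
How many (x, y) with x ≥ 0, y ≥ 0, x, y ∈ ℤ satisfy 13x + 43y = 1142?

2

gcd(43, 13) = 1.
By Bézout, 13·(10) + 43·(-3) = 1.
One solution: (25, 19).
General: x = 25 + 43t, y = 19 - 13t.
x ≥ 0 ⇒ t ≥ 0; y ≥ 0 ⇒ t ≤ 1. So t ∈ [0, 1]: 2 solutions.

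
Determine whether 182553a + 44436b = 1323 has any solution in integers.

yes

gcd(182553, 44436):
  182553 = 4·44436 + 4809
  44436 = 9·4809 + 1155
  4809 = 4·1155 + 189
  1155 = 6·189 + 21
  189 = 9·21
so gcd(182553, 44436) = 21.
21 divides 1323, so integer solutions exist.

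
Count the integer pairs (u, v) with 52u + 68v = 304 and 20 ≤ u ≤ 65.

2

gcd(68, 52):
  68 = 1·52 + 16
  52 = 3·16 + 4
  16 = 4·4
so gcd(68, 52) = 4.
Back-substitute for Bézout coefficients:
  4 = 52 - 3·16
  ... = 52·(4) + 68·(-3)
Scale by 76: particular solution (304, -228); reduce u mod 17: (15, -7).
General solution: u = 15 + 17t, v = -7 - 13t for integer t.
20 ≤ 15 + 17t ≤ 65 gives t ∈ [1, 2], which is 2 values.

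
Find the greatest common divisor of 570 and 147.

gcd(570, 147) = 3  (570 = 3·147 + 129, 147 = 1·129 + 18, 129 = 7·18 + 3, 18 = 6·3).

3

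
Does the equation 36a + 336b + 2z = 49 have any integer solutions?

no

gcd(336, 36) = 12  (336 = 9*36 + 12, 36 = 3*12).
gcd(12, 2) = 2.
2 does not divide 49 (remainder 1), so no integer solutions.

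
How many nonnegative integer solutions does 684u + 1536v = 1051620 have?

12

gcd(1536, 684) = 12.
By Bézout, 684×(9) + 1536×(-4) = 12.
One solution: (107, 637).
General: u = 107 + 128t, v = 637 - 57t.
u ≥ 0 ⇒ t ≥ 0; v ≥ 0 ⇒ t ≤ 11. So t ∈ [0, 11]: 12 solutions.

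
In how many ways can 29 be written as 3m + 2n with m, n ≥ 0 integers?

gcd(3, 2) = 1  (3 = 1*2 + 1, 2 = 2*1).
Back-substituting, 3*(1) + 2*(-1) = 1.
Scale by 29: one solution is (29, -29). Reduce m mod 2: (1, 13).
General: m = 1 + 2t, n = 13 - 3t.
m ≥ 0 ⇒ t ≥ 0; n ≥ 0 ⇒ t ≤ 4. So t ∈ [0, 4]: 5 solutions.

5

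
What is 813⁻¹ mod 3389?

gcd(3389, 813) = 1.
By Bézout, 813*(-1509) + 3389*(362) = 1.
So 813*-1509 ≡ 1 (mod 3389), and -1509 mod 3389 = 1880.

1880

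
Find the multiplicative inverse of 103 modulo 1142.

gcd(1142, 103) = 1.
By Bézout, 103×(-255) + 1142×(23) = 1.
So 103×-255 ≡ 1 (mod 1142), and -255 mod 1142 = 887.

887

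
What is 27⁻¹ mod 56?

gcd(56, 27):
  56 = 2*27 + 2
  27 = 13*2 + 1
  2 = 2*1
so gcd(56, 27) = 1.
Back-substitute for Bézout coefficients:
  1 = 27 - 13*2
  ... = 27*(27) + 56*(-13)
So 27*27 ≡ 1 (mod 56), and 27 mod 56 = 27.

27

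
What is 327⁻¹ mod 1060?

gcd(1060, 327):
  1060 = 3*327 + 79
  327 = 4*79 + 11
  79 = 7*11 + 2
  11 = 5*2 + 1
  2 = 2*1
so gcd(1060, 327) = 1.
Back-substitute for Bézout coefficients:
  1 = 11 - 5*2
  ... = 327*(483) + 1060*(-149)
So 327*483 ≡ 1 (mod 1060), and 483 mod 1060 = 483.

483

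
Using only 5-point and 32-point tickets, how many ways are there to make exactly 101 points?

Need nonnegative integers with 5j + 32k = 101.
gcd(5, 32) = 1, and 5·(13) + 32·(-2) = 1.
So (j₀, k₀) = (1313, -202); general j = 1313 + 32t, k = -202 - 5t.
j ≥ 0 ⇒ t ≥ -41; k ≥ 0 ⇒ t ≤ -41. That's 1 value of t.

1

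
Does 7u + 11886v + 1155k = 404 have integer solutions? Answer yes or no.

no

gcd(11886, 7) = 7.
gcd(7, 1155) = 7.
7 does not divide 404 (remainder 5), so no integer solutions.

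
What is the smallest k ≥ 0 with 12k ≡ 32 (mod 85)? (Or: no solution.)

31

gcd(85, 12) = 1.
1 divides 32, so solutions exist.
By Bézout, 12×(-7) + 85×(1) = 1.
So 12×(-7) ≡ 1 (mod 85); multiply by 32: k ≡ -224 (mod 85).
Smallest nonnegative: k = -224 mod 85 = 31.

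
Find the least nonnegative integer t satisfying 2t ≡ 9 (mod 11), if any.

gcd(11, 2) = 1  (11 = 5·2 + 1, 2 = 2·1).
1 divides 9, so solutions exist.
Back-substituting, 2·(-5) + 11·(1) = 1.
So 2·(-5) ≡ 1 (mod 11); multiply by 9: t ≡ -45 (mod 11).
Smallest nonnegative: t = -45 mod 11 = 10.

10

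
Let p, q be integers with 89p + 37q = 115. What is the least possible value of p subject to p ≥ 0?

20

gcd(89, 37) = 1.
1 divides 115, so solutions exist.
By Bézout, 89·(5) + 37·(-12) = 1.
Scale by 115/1 = 115: (p₀, q₀) = (575, -1380).
General solution: p = 575 + 37t, q = -1380 - 89t for integer t.
p ≥ 0: smallest is 575 mod 37 = 20 (at t = -15), with q = -45.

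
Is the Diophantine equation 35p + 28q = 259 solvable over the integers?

yes

gcd(35, 28) = 7.
7 divides 259, so integer solutions exist.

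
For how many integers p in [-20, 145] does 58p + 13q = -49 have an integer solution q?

13

gcd(58, 13) = 1  (58 = 4*13 + 6, 13 = 2*6 + 1, 6 = 6*1).
Back-substituting, 58*(-2) + 13*(9) = 1.
Scale by -49: particular solution (98, -441); reduce p mod 13: (7, -35).
General solution: p = 7 + 13t, q = -35 - 58t for integer t.
-20 ≤ 7 + 13t ≤ 145 gives t ∈ [-2, 10], which is 13 values.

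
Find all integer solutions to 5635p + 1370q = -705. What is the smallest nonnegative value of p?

gcd(5635, 1370):
  5635 = 4·1370 + 155
  1370 = 8·155 + 130
  155 = 1·130 + 25
  130 = 5·25 + 5
  25 = 5·5
so gcd(5635, 1370) = 5.
5 divides -705, so solutions exist.
Back-substitute for Bézout coefficients:
  5 = 130 - 5·25
  ... = 5635·(-53) + 1370·(218)
Scale by -705/5 = -141: (p₀, q₀) = (7473, -30738).
General solution: p = 7473 + 274t, q = -30738 - 1127t for integer t.
p ≥ 0: smallest is 7473 mod 274 = 75 (at t = -27), with q = -309.

75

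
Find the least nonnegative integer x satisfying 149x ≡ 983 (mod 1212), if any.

gcd(1212, 149):
  1212 = 8×149 + 20
  149 = 7×20 + 9
  20 = 2×9 + 2
  9 = 4×2 + 1
  2 = 2×1
so gcd(1212, 149) = 1.
1 divides 983, so solutions exist.
Back-substitute for Bézout coefficients:
  1 = 9 - 4×2
  ... = 149×(545) + 1212×(-67)
So 149×(545) ≡ 1 (mod 1212); multiply by 983: x ≡ 535735 (mod 1212).
Smallest nonnegative: x = 535735 mod 1212 = 31.

31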